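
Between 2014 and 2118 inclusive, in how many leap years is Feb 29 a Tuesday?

3

Leap years in 2014–2118: 25 of them.
Feb 29 weekday advances by 5 (mod 7) from one leap year to the next four years later (or differs when a century non-leap intervenes).
Leap-day weekdays: 2016:Mon 2020:Sat 2024:Thu 2028:Tue✓ 2032:Sun 2036:Fri 2040:Wed 2044:Mon 2048:Sat 2052:Thu 2056:Tue✓ 2060:Sun 2064:Fri 2068:Wed 2072:Mon 2076:Sat 2080:Thu 2084:Tue✓ 2088:Sun 2092:Fri 2096:Wed 2104:Fri 2108:Wed 2112:Mon 2116:Sat
Tuesday: 2028, 2056, 2084 → 3.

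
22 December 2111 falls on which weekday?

Tuesday

January 1, 2111 is a Thursday.
December 22 is day 356 of the year, i.e. 355 days after Jan 1.
355 mod 7 = 5, so advance 5 weekdays from Thursday: Tuesday.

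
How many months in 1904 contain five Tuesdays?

A month of length L has five Tuesdays iff its first Tuesday is on day ≤ L−28 (so day 1–3 in a 31-day month, 1–2 in a 30-day month, day 1 in a leap February).
Checking each month of 1904: Jan starts Fri (31d); Feb starts Mon (29d); Mar starts Tue (31d) ✓; Apr starts Fri (30d); May starts Sun (31d) ✓; Jun starts Wed (30d); Jul starts Fri (31d); Aug starts Mon (31d) ✓; Sep starts Thu (30d); Oct starts Sat (31d); Nov starts Tue (30d) ✓; Dec starts Thu (31d).
Five-Tuesday months: March, May, August, November → 4.

4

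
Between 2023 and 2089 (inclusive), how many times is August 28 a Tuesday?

9

Track August 28's weekday year by year (advancing +1, or +2 across a Feb 29):
  2023: Mon  2024: Wed (+2)  2025: Thu (+1)  2026: Fri (+1)  2027: Sat (+1)
  2028: Mon (+2)  2029: Tue (+1) ✓  2030: Wed (+1)  2031: Thu (+1)  2032: Sat (+2)
  2033: Sun (+1)  2034: Mon (+1)  2035: Tue (+1) ✓  2036: Thu (+2)  … (39 more years) …
  2076: Fri (+2)  2077: Sat (+1)  2078: Sun (+1)  2079: Mon (+1)  2080: Wed (+2)
  2081: Thu (+1)  2082: Fri (+1)  2083: Sat (+1)  2084: Mon (+2)  2085: Tue (+1) ✓
  2086: Wed (+1)  2087: Thu (+1)  2088: Sat (+2)  2089: Sun (+1)
Tuesday years: 2029, 2035, 2040, 2046, 2057, 2063, 2068, 2074, 2085 — 9 in total.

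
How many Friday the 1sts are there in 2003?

Check the 1st of each month of 2003: Jan 1: Wed, Feb 1: Sat, Mar 1: Sat, Apr 1: Tue, May 1: Thu, Jun 1: Sun, Jul 1: Tue, Aug 1: Fri, Sep 1: Mon, Oct 1: Wed, Nov 1: Sat, Dec 1: Mon.
Friday occurs in August — 1 month.

1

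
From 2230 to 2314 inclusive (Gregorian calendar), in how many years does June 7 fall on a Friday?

Track June 7's weekday year by year (advancing +1, or +2 across a Feb 29):
  2230: Mon  2231: Tue (+1)  2232: Thu (+2)  2233: Fri (+1) ✓  2234: Sat (+1)
  2235: Sun (+1)  2236: Tue (+2)  2237: Wed (+1)  2238: Thu (+1)  2239: Fri (+1) ✓
  2240: Sun (+2)  2241: Mon (+1)  2242: Tue (+1)  2243: Wed (+1)  … (57 more years) …
  2301: Fri (+1) ✓  2302: Sat (+1)  2303: Sun (+1)  2304: Tue (+2)  2305: Wed (+1)
  2306: Thu (+1)  2307: Fri (+1) ✓  2308: Sun (+2)  2309: Mon (+1)  2310: Tue (+1)
  2311: Wed (+1)  2312: Fri (+2) ✓  2313: Sat (+1)  2314: Sun (+1)
Friday years: 2233, 2239, 2244, 2250, 2261, 2267, 2272, 2278, 2289, 2295, 2301, 2307, 2312 — 13 in total.

13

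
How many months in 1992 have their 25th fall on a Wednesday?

2

Check the 25th of each month of 1992: Jan 25: Sat, Feb 25: Tue, Mar 25: Wed, Apr 25: Sat, May 25: Mon, Jun 25: Thu, Jul 25: Sat, Aug 25: Tue, Sep 25: Fri, Oct 25: Sun, Nov 25: Wed, Dec 25: Fri.
Wednesday occurs in March, November — 2 months.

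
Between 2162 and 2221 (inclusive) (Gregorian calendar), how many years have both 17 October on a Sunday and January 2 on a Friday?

1

Check each year's weekday for 17 October and January 2:
  2162: Sun/Sat  2163: Mon/Sun  2164: Wed/Mon  2165: Thu/Wed  2166: Fri/Thu  2167: Sat/Fri  2168: Mon/Sat  2169: Tue/Mon  2170: Wed/Tue  2171: Thu/Wed  2172: Sat/Thu  2173: Sun/Sat  2174: Mon/Sun  2175: Tue/Mon  …(32 more)…  2208: Mon/Sat  2209: Tue/Mon  2210: Wed/Tue  2211: Thu/Wed  2212: Sat/Thu  2213: Sun/Sat  2214: Mon/Sun  2215: Tue/Mon  2216: Thu/Tue  2217: Fri/Thu  2218: Sat/Fri  2219: Sun/Sat  2220: Tue/Sun  2221: Wed/Tue
Both conditions hold in: 2184 — 1.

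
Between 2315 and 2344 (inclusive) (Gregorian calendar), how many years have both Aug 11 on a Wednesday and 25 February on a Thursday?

4

Check each year's weekday for Aug 11 and 25 February:
  2315: Wed/Thu ✓  2316: Fri/Fri  2317: Sat/Sun  2318: Sun/Mon  2319: Mon/Tue  2320: Wed/Wed  2321: Thu/Fri  2322: Fri/Sat  2323: Sat/Sun  2324: Mon/Mon  2325: Tue/Wed  2326: Wed/Thu ✓  2327: Thu/Fri  2328: Sat/Sat  2329: Sun/Mon  2330: Mon/Tue  2331: Tue/Wed  2332: Thu/Thu  2333: Fri/Sat  2334: Sat/Sun  2335: Sun/Mon  2336: Tue/Tue  2337: Wed/Thu ✓  2338: Thu/Fri  2339: Fri/Sat  2340: Sun/Sun  2341: Mon/Tue  2342: Tue/Wed  2343: Wed/Thu ✓  2344: Fri/Fri
Both conditions hold in: 2315, 2326, 2337, 2343 — 4.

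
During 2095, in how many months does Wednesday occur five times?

4

A month of length L has five Wednesdays iff its first Wednesday is on day ≤ L−28 (so day 1–3 in a 31-day month, 1–2 in a 30-day month, day 1 in a leap February).
Checking each month of 2095: Jan starts Sat (31d); Feb starts Tue (28d); Mar starts Tue (31d) ✓; Apr starts Fri (30d); May starts Sun (31d); Jun starts Wed (30d) ✓; Jul starts Fri (31d); Aug starts Mon (31d) ✓; Sep starts Thu (30d); Oct starts Sat (31d); Nov starts Tue (30d) ✓; Dec starts Thu (31d).
Five-Wednesday months: March, June, August, November → 4.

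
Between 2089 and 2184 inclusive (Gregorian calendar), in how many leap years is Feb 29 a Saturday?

Leap years in 2089–2184: 23 of them.
Feb 29 weekday advances by 5 (mod 7) from one leap year to the next four years later (or differs when a century non-leap intervenes).
Leap-day weekdays: 2092:Fri 2096:Wed 2104:Fri 2108:Wed 2112:Mon 2116:Sat✓ 2120:Thu 2124:Tue 2128:Sun 2132:Fri 2136:Wed 2140:Mon 2144:Sat✓ 2148:Thu 2152:Tue 2156:Sun 2160:Fri 2164:Wed 2168:Mon 2172:Sat✓ 2176:Thu 2180:Tue 2184:Sun
Saturday: 2116, 2144, 2172 → 3.

3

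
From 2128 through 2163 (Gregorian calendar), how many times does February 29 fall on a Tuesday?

Leap years in 2128–2163: 9 of them.
Feb 29 weekday advances by 5 (mod 7) from one leap year to the next four years later (or differs when a century non-leap intervenes).
Leap-day weekdays: 2128:Sun 2132:Fri 2136:Wed 2140:Mon 2144:Sat 2148:Thu 2152:Tue✓ 2156:Sun 2160:Fri
Tuesday: 2152 → 1.

1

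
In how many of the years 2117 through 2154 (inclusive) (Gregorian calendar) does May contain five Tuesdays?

16

May has 31 days; it has five Tuesdays when Tuesday falls among the first (month-length − 28) days — i.e. when May 1 is one of Tuesday/Monday/Sunday.
May 1 by year: 2117:Sat 2118:Sun✓ 2119:Mon✓ 2120:Wed 2121:Thu 2122:Fri 2123:Sat 2124:Mon✓ 2125:Tue✓ 2126:Wed 2127:Thu 2128:Sat 2129:Sun✓ 2130:Mon✓ 2131:Tue✓ …(8 more)… 2140:Sun✓ 2141:Mon✓ 2142:Tue✓ 2143:Wed 2144:Fri 2145:Sat 2146:Sun✓ 2147:Mon✓ 2148:Wed 2149:Thu 2150:Fri 2151:Sat 2152:Mon✓ 2153:Tue✓ 2154:Wed
Years with five Tuesdays: 2118, 2119, 2124, 2125, 2129, 2130, 2131, 2135, 2136, 2140, 2141, 2142, 2146, 2147, 2152, 2153 → 16.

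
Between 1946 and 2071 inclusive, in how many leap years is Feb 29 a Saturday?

4

Leap years in 1946–2071: 31 of them.
Feb 29 weekday advances by 5 (mod 7) from one leap year to the next four years later (or differs when a century non-leap intervenes).
Leap-day weekdays: 1948:Sun 1952:Fri 1956:Wed 1960:Mon 1964:Sat✓ 1968:Thu 1972:Tue 1976:Sun 1980:Fri 1984:Wed 1988:Mon 1992:Sat✓ 1996:Thu …(5 more)… 2020:Sat✓ 2024:Thu 2028:Tue 2032:Sun 2036:Fri 2040:Wed 2044:Mon 2048:Sat✓ 2052:Thu 2056:Tue 2060:Sun 2064:Fri 2068:Wed
Saturday: 1964, 1992, 2020, 2048 → 4.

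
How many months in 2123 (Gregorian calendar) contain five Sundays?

4

A month of length L has five Sundays iff its first Sunday is on day ≤ L−28 (so day 1–3 in a 31-day month, 1–2 in a 30-day month, day 1 in a leap February).
Checking each month of 2123: Jan starts Fri (31d) ✓; Feb starts Mon (28d); Mar starts Mon (31d); Apr starts Thu (30d); May starts Sat (31d) ✓; Jun starts Tue (30d); Jul starts Thu (31d); Aug starts Sun (31d) ✓; Sep starts Wed (30d); Oct starts Fri (31d) ✓; Nov starts Mon (30d); Dec starts Wed (31d).
Five-Sunday months: January, May, August, October → 4.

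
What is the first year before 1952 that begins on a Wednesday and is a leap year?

1936

Jan 1 advances by 2 weekdays after a leap year and by 1 after a common year.
1952: Jan 1 is Tuesday (leap).
1951: Monday
1950: Sunday
1949: Saturday
1948: Thursday (leap)
1947: Wednesday
1946: Tuesday
1945: Monday
1944: Saturday (leap)
1943: Friday
1942: Thursday
1941: Wednesday
1940: Monday (leap)
1939: Sunday
1938: Saturday
1937: Friday
1936: Wednesday (leap)
1936 begins on a Wednesday and is a leap year.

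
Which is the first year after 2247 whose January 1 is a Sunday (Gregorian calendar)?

Jan 1 advances by 2 weekdays after a leap year and by 1 after a common year.
2247: Jan 1 is Friday.
2248: Saturday (leap)
2249: Monday
2250: Tuesday
2251: Wednesday
2252: Thursday (leap)
2253: Saturday
2254: Sunday
2254 begins on a Sunday

2254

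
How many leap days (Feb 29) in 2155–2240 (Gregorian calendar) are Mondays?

4

Leap years in 2155–2240: 21 of them.
Feb 29 weekday advances by 5 (mod 7) from one leap year to the next four years later (or differs when a century non-leap intervenes).
Leap-day weekdays: 2156:Sun 2160:Fri 2164:Wed 2168:Mon✓ 2172:Sat 2176:Thu 2180:Tue 2184:Sun 2188:Fri 2192:Wed 2196:Mon✓ 2204:Wed 2208:Mon✓ 2212:Sat 2216:Thu 2220:Tue 2224:Sun 2228:Fri 2232:Wed 2236:Mon✓ 2240:Sat
Monday: 2168, 2196, 2208, 2236 → 4.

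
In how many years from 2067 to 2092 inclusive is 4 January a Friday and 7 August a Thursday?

1

Check each year's weekday for 4 January and 7 August:
  2067: Tue/Sun  2068: Wed/Tue  2069: Fri/Wed  2070: Sat/Thu  2071: Sun/Fri  2072: Mon/Sun  2073: Wed/Mon  2074: Thu/Tue  2075: Fri/Wed  2076: Sat/Fri  2077: Mon/Sat  2078: Tue/Sun  2079: Wed/Mon  2080: Thu/Wed  2081: Sat/Thu  2082: Sun/Fri  2083: Mon/Sat  2084: Tue/Mon  2085: Thu/Tue  2086: Fri/Wed  2087: Sat/Thu  2088: Sun/Sat  2089: Tue/Sun  2090: Wed/Mon  2091: Thu/Tue  2092: Fri/Thu ✓
Both conditions hold in: 2092 — 1.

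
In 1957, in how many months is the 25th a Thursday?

Check the 25th of each month of 1957: Jan 25: Fri, Feb 25: Mon, Mar 25: Mon, Apr 25: Thu, May 25: Sat, Jun 25: Tue, Jul 25: Thu, Aug 25: Sun, Sep 25: Wed, Oct 25: Fri, Nov 25: Mon, Dec 25: Wed.
Thursday occurs in April, July — 2 months.

2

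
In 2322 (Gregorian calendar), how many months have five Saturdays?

4

A month of length L has five Saturdays iff its first Saturday is on day ≤ L−28 (so day 1–3 in a 31-day month, 1–2 in a 30-day month, day 1 in a leap February).
Checking each month of 2322: Jan starts Sun (31d); Feb starts Wed (28d); Mar starts Wed (31d); Apr starts Sat (30d) ✓; May starts Mon (31d); Jun starts Thu (30d); Jul starts Sat (31d) ✓; Aug starts Tue (31d); Sep starts Fri (30d) ✓; Oct starts Sun (31d); Nov starts Wed (30d); Dec starts Fri (31d) ✓.
Five-Saturday months: April, July, September, December → 4.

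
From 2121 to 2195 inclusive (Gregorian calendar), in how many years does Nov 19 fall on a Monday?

11

Track Nov 19's weekday year by year (advancing +1, or +2 across a Feb 29):
  2121: Wed  2122: Thu (+1)  2123: Fri (+1)  2124: Sun (+2)  2125: Mon (+1) ✓
  2126: Tue (+1)  2127: Wed (+1)  2128: Fri (+2)  2129: Sat (+1)  2130: Sun (+1)
  2131: Mon (+1) ✓  2132: Wed (+2)  2133: Thu (+1)  2134: Fri (+1)  … (47 more years) …
  2182: Tue (+1)  2183: Wed (+1)  2184: Fri (+2)  2185: Sat (+1)  2186: Sun (+1)
  2187: Mon (+1) ✓  2188: Wed (+2)  2189: Thu (+1)  2190: Fri (+1)  2191: Sat (+1)
  2192: Mon (+2) ✓  2193: Tue (+1)  2194: Wed (+1)  2195: Thu (+1)
Monday years: 2125, 2131, 2136, 2142, 2153, 2159, 2164, 2170, 2181, 2187, 2192 — 11 in total.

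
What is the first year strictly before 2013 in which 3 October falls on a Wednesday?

2012

From one year to the next, a fixed date's weekday advances by 1, or by 2 when a Feb 29 lies between the two dates.
2013: October 3 is Thursday.
2012: Wednesday (−1)
3 October falls on a Wednesday in 2012.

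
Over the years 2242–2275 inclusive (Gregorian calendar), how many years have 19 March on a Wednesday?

5

Track 19 March's weekday year by year (advancing +1, or +2 across a Feb 29):
  2242: Sat  2243: Sun (+1)  2244: Tue (+2)  2245: Wed (+1) ✓  2246: Thu (+1)
  2247: Fri (+1)  2248: Sun (+2)  2249: Mon (+1)  2250: Tue (+1)  2251: Wed (+1) ✓
  2252: Fri (+2)  2253: Sat (+1)  2254: Sun (+1)  2255: Mon (+1)  … (6 more years) …
  2262: Wed (+1) ✓  2263: Thu (+1)  2264: Sat (+2)  2265: Sun (+1)  2266: Mon (+1)
  2267: Tue (+1)  2268: Thu (+2)  2269: Fri (+1)  2270: Sat (+1)  2271: Sun (+1)
  2272: Tue (+2)  2273: Wed (+1) ✓  2274: Thu (+1)  2275: Fri (+1)
Wednesday years: 2245, 2251, 2256, 2262, 2273 — 5 in total.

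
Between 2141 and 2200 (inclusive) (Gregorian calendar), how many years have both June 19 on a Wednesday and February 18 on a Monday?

7

Check each year's weekday for June 19 and February 18:
  2141: Mon/Sat  2142: Tue/Sun  2143: Wed/Mon ✓  2144: Fri/Tue  2145: Sat/Thu  2146: Sun/Fri  2147: Mon/Sat  2148: Wed/Sun  2149: Thu/Tue  2150: Fri/Wed  2151: Sat/Thu  2152: Mon/Fri  2153: Tue/Sun  2154: Wed/Mon ✓  …(32 more)…  2187: Tue/Sun  2188: Thu/Mon  2189: Fri/Wed  2190: Sat/Thu  2191: Sun/Fri  2192: Tue/Sat  2193: Wed/Mon ✓  2194: Thu/Tue  2195: Fri/Wed  2196: Sun/Thu  2197: Mon/Sat  2198: Tue/Sun  2199: Wed/Mon ✓  2200: Thu/Tue
Both conditions hold in: 2143, 2154, 2165, 2171, 2182, 2193, 2199 — 7.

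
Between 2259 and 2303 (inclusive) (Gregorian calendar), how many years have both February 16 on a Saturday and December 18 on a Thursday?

Check each year's weekday for February 16 and December 18:
  2259: Wed/Sun  2260: Thu/Tue  2261: Sat/Wed  2262: Sun/Thu  2263: Mon/Fri  2264: Tue/Sun  2265: Thu/Mon  2266: Fri/Tue  2267: Sat/Wed  2268: Sun/Fri  2269: Tue/Sat  2270: Wed/Sun  2271: Thu/Mon  2272: Fri/Wed  …(17 more)…  2290: Sun/Thu  2291: Mon/Fri  2292: Tue/Sun  2293: Thu/Mon  2294: Fri/Tue  2295: Sat/Wed  2296: Sun/Fri  2297: Tue/Sat  2298: Wed/Sun  2299: Thu/Mon  2300: Fri/Tue  2301: Sat/Wed  2302: Sun/Thu  2303: Mon/Fri
Both conditions hold in: 2284 — 1.

1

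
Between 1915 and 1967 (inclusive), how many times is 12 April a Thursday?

8

Track 12 April's weekday year by year (advancing +1, or +2 across a Feb 29):
  1915: Mon  1916: Wed (+2)  1917: Thu (+1) ✓  1918: Fri (+1)  1919: Sat (+1)
  1920: Mon (+2)  1921: Tue (+1)  1922: Wed (+1)  1923: Thu (+1) ✓  1924: Sat (+2)
  1925: Sun (+1)  1926: Mon (+1)  1927: Tue (+1)  1928: Thu (+2) ✓  … (25 more years) …
  1954: Mon (+1)  1955: Tue (+1)  1956: Thu (+2) ✓  1957: Fri (+1)  1958: Sat (+1)
  1959: Sun (+1)  1960: Tue (+2)  1961: Wed (+1)  1962: Thu (+1) ✓  1963: Fri (+1)
  1964: Sun (+2)  1965: Mon (+1)  1966: Tue (+1)  1967: Wed (+1)
Thursday years: 1917, 1923, 1928, 1934, 1945, 1951, 1956, 1962 — 8 in total.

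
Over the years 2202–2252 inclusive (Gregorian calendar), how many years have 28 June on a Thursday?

7

Track 28 June's weekday year by year (advancing +1, or +2 across a Feb 29):
  2202: Mon  2203: Tue (+1)  2204: Thu (+2) ✓  2205: Fri (+1)  2206: Sat (+1)
  2207: Sun (+1)  2208: Tue (+2)  2209: Wed (+1)  2210: Thu (+1) ✓  2211: Fri (+1)
  2212: Sun (+2)  2213: Mon (+1)  2214: Tue (+1)  2215: Wed (+1)  … (23 more years) …
  2239: Fri (+1)  2240: Sun (+2)  2241: Mon (+1)  2242: Tue (+1)  2243: Wed (+1)
  2244: Fri (+2)  2245: Sat (+1)  2246: Sun (+1)  2247: Mon (+1)  2248: Wed (+2)
  2249: Thu (+1) ✓  2250: Fri (+1)  2251: Sat (+1)  2252: Mon (+2)
Thursday years: 2204, 2210, 2221, 2227, 2232, 2238, 2249 — 7 in total.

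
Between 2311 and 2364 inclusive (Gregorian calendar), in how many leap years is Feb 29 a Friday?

Leap years in 2311–2364: 14 of them.
Feb 29 weekday advances by 5 (mod 7) from one leap year to the next four years later (or differs when a century non-leap intervenes).
Leap-day weekdays: 2312:Thu 2316:Tue 2320:Sun 2324:Fri✓ 2328:Wed 2332:Mon 2336:Sat 2340:Thu 2344:Tue 2348:Sun 2352:Fri✓ 2356:Wed 2360:Mon 2364:Sat
Friday: 2324, 2352 → 2.

2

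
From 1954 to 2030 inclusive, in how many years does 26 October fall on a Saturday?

12

Track 26 October's weekday year by year (advancing +1, or +2 across a Feb 29):
  1954: Tue  1955: Wed (+1)  1956: Fri (+2)  1957: Sat (+1) ✓  1958: Sun (+1)
  1959: Mon (+1)  1960: Wed (+2)  1961: Thu (+1)  1962: Fri (+1)  1963: Sat (+1) ✓
  1964: Mon (+2)  1965: Tue (+1)  1966: Wed (+1)  1967: Thu (+1)  … (49 more years) …
  2017: Thu (+1)  2018: Fri (+1)  2019: Sat (+1) ✓  2020: Mon (+2)  2021: Tue (+1)
  2022: Wed (+1)  2023: Thu (+1)  2024: Sat (+2) ✓  2025: Sun (+1)  2026: Mon (+1)
  2027: Tue (+1)  2028: Thu (+2)  2029: Fri (+1)  2030: Sat (+1) ✓
Saturday years: 1957, 1963, 1968, 1974, 1985, 1991, 1996, 2002, 2013, 2019, 2024, 2030 — 12 in total.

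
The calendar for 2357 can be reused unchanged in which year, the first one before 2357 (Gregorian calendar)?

Two years share a calendar iff Jan 1 falls on the same weekday and both are leap or both are common. 2357: Jan 1 is Tuesday, common year.
2356: Jan 1 Sunday, leap
2355: Jan 1 Saturday, common
2354: Jan 1 Friday, common
2353: Jan 1 Thursday, common
2352: Jan 1 Tuesday, leap
2351: Jan 1 Monday, common
2350: Jan 1 Sunday, common
2349: Jan 1 Saturday, common
2348: Jan 1 Thursday, leap
2347: Jan 1 Wednesday, common
2346: Jan 1 Tuesday, common
2346 matches on both conditions.

2346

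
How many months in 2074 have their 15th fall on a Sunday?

2

Check the 15th of each month of 2074: Jan 15: Mon, Feb 15: Thu, Mar 15: Thu, Apr 15: Sun, May 15: Tue, Jun 15: Fri, Jul 15: Sun, Aug 15: Wed, Sep 15: Sat, Oct 15: Mon, Nov 15: Thu, Dec 15: Sat.
Sunday occurs in April, July — 2 months.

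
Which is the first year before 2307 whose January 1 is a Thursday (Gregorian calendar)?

Jan 1 advances by 2 weekdays after a leap year and by 1 after a common year.
2307: Jan 1 is Tuesday.
2306: Monday
2305: Sunday
2304: Friday (leap)
2303: Thursday
2303 begins on a Thursday

2303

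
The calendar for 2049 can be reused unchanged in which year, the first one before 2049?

2038

Two years share a calendar iff Jan 1 falls on the same weekday and both are leap or both are common. 2049: Jan 1 is Friday, common year.
2048: Jan 1 Wednesday, leap
2047: Jan 1 Tuesday, common
2046: Jan 1 Monday, common
2045: Jan 1 Sunday, common
2044: Jan 1 Friday, leap
2043: Jan 1 Thursday, common
2042: Jan 1 Wednesday, common
2041: Jan 1 Tuesday, common
2040: Jan 1 Sunday, leap
2039: Jan 1 Saturday, common
2038: Jan 1 Friday, common
2038 matches on both conditions.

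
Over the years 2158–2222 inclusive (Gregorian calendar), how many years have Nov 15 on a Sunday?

10

Track Nov 15's weekday year by year (advancing +1, or +2 across a Feb 29):
  2158: Wed  2159: Thu (+1)  2160: Sat (+2)  2161: Sun (+1) ✓  2162: Mon (+1)
  2163: Tue (+1)  2164: Thu (+2)  2165: Fri (+1)  2166: Sat (+1)  2167: Sun (+1) ✓
  2168: Tue (+2)  2169: Wed (+1)  2170: Thu (+1)  2171: Fri (+1)  … (37 more years) …
  2209: Wed (+1)  2210: Thu (+1)  2211: Fri (+1)  2212: Sun (+2) ✓  2213: Mon (+1)
  2214: Tue (+1)  2215: Wed (+1)  2216: Fri (+2)  2217: Sat (+1)  2218: Sun (+1) ✓
  2219: Mon (+1)  2220: Wed (+2)  2221: Thu (+1)  2222: Fri (+1)
Sunday years: 2161, 2167, 2172, 2178, 2189, 2195, 2201, 2207, 2212, 2218 — 10 in total.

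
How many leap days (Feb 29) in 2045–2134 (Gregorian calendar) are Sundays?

3

Leap years in 2045–2134: 21 of them.
Feb 29 weekday advances by 5 (mod 7) from one leap year to the next four years later (or differs when a century non-leap intervenes).
Leap-day weekdays: 2048:Sat 2052:Thu 2056:Tue 2060:Sun✓ 2064:Fri 2068:Wed 2072:Mon 2076:Sat 2080:Thu 2084:Tue 2088:Sun✓ 2092:Fri 2096:Wed 2104:Fri 2108:Wed 2112:Mon 2116:Sat 2120:Thu 2124:Tue 2128:Sun✓ 2132:Fri
Sunday: 2060, 2088, 2128 → 3.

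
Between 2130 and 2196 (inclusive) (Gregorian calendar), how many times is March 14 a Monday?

10

Track March 14's weekday year by year (advancing +1, or +2 across a Feb 29):
  2130: Tue  2131: Wed (+1)  2132: Fri (+2)  2133: Sat (+1)  2134: Sun (+1)
  2135: Mon (+1) ✓  2136: Wed (+2)  2137: Thu (+1)  2138: Fri (+1)  2139: Sat (+1)
  2140: Mon (+2) ✓  2141: Tue (+1)  2142: Wed (+1)  2143: Thu (+1)  … (39 more years) …
  2183: Fri (+1)  2184: Sun (+2)  2185: Mon (+1) ✓  2186: Tue (+1)  2187: Wed (+1)
  2188: Fri (+2)  2189: Sat (+1)  2190: Sun (+1)  2191: Mon (+1) ✓  2192: Wed (+2)
  2193: Thu (+1)  2194: Fri (+1)  2195: Sat (+1)  2196: Mon (+2) ✓
Monday years: 2135, 2140, 2146, 2157, 2163, 2168, 2174, 2185, 2191, 2196 — 10 in total.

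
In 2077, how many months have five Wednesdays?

A month of length L has five Wednesdays iff its first Wednesday is on day ≤ L−28 (so day 1–3 in a 31-day month, 1–2 in a 30-day month, day 1 in a leap February).
Checking each month of 2077: Jan starts Fri (31d); Feb starts Mon (28d); Mar starts Mon (31d) ✓; Apr starts Thu (30d); May starts Sat (31d); Jun starts Tue (30d) ✓; Jul starts Thu (31d); Aug starts Sun (31d); Sep starts Wed (30d) ✓; Oct starts Fri (31d); Nov starts Mon (30d); Dec starts Wed (31d) ✓.
Five-Wednesday months: March, June, September, December → 4.

4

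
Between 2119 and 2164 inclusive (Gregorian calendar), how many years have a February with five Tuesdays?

2

February has 28 days (29 in leap years); it has five Tuesdays when Tuesday falls among the first (month-length − 28) days — i.e. when February 1 is Tuesday in a leap year (never in a common year).
February 1 by year: 2119:Wed 2120:Thu 2121:Sat 2122:Sun 2123:Mon 2124:Tue✓ 2125:Thu 2126:Fri 2127:Sat 2128:Sun 2129:Tue 2130:Wed 2131:Thu 2132:Fri 2133:Sun …(16 more)… 2150:Sun 2151:Mon 2152:Tue✓ 2153:Thu 2154:Fri 2155:Sat 2156:Sun 2157:Tue 2158:Wed 2159:Thu 2160:Fri 2161:Sun 2162:Mon 2163:Tue 2164:Wed
Years with five Tuesdays: 2124, 2152 → 2.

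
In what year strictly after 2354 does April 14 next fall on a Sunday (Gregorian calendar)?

From one year to the next, a fixed date's weekday advances by 1, or by 2 when a Feb 29 lies between the two dates.
2354: April 14 is Wednesday.
2355: Thursday (+1)
2356: Saturday (+2)
2357: Sunday (+1)
April 14 falls on a Sunday in 2357.

2357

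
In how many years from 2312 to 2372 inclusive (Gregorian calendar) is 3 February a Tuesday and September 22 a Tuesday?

7

Check each year's weekday for 3 February and September 22:
  2312: Sat/Sun  2313: Mon/Mon  2314: Tue/Tue ✓  2315: Wed/Wed  2316: Thu/Fri  2317: Sat/Sat  2318: Sun/Sun  2319: Mon/Mon  2320: Tue/Wed  2321: Thu/Thu  2322: Fri/Fri  2323: Sat/Sat  2324: Sun/Mon  2325: Tue/Tue ✓  …(33 more)…  2359: Tue/Tue ✓  2360: Wed/Thu  2361: Fri/Fri  2362: Sat/Sat  2363: Sun/Sun  2364: Mon/Tue  2365: Wed/Wed  2366: Thu/Thu  2367: Fri/Fri  2368: Sat/Sun  2369: Mon/Mon  2370: Tue/Tue ✓  2371: Wed/Wed  2372: Thu/Fri
Both conditions hold in: 2314, 2325, 2331, 2342, 2353, 2359, 2370 — 7.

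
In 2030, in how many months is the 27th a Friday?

Check the 27th of each month of 2030: Jan 27: Sun, Feb 27: Wed, Mar 27: Wed, Apr 27: Sat, May 27: Mon, Jun 27: Thu, Jul 27: Sat, Aug 27: Tue, Sep 27: Fri, Oct 27: Sun, Nov 27: Wed, Dec 27: Fri.
Friday occurs in September, December — 2 months.

2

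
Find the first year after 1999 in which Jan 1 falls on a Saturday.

Jan 1 advances by 2 weekdays after a leap year and by 1 after a common year.
1999: Jan 1 is Friday.
2000: Saturday (leap)
2000 begins on a Saturday

2000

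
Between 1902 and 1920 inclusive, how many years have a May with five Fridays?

May has 31 days; it has five Fridays when Friday falls among the first (month-length − 28) days — i.e. when May 1 is one of Friday/Thursday/Wednesday.
May 1 by year: 1902:Thu✓ 1903:Fri✓ 1904:Sun 1905:Mon 1906:Tue 1907:Wed✓ 1908:Fri✓ 1909:Sat 1910:Sun 1911:Mon 1912:Wed✓ 1913:Thu✓ 1914:Fri✓ 1915:Sat 1916:Mon 1917:Tue 1918:Wed✓ 1919:Thu✓ 1920:Sat
Years with five Fridays: 1902, 1903, 1907, 1908, 1912, 1913, 1914, 1918, 1919 → 9.

9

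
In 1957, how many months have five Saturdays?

4

A month of length L has five Saturdays iff its first Saturday is on day ≤ L−28 (so day 1–3 in a 31-day month, 1–2 in a 30-day month, day 1 in a leap February).
Checking each month of 1957: Jan starts Tue (31d); Feb starts Fri (28d); Mar starts Fri (31d) ✓; Apr starts Mon (30d); May starts Wed (31d); Jun starts Sat (30d) ✓; Jul starts Mon (31d); Aug starts Thu (31d) ✓; Sep starts Sun (30d); Oct starts Tue (31d); Nov starts Fri (30d) ✓; Dec starts Sun (31d).
Five-Saturday months: March, June, August, November → 4.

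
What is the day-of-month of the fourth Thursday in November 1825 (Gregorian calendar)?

November 1, 1825 is a Tuesday, so the first Thursday is the 3rd.
The fourth Thursday is 3 + 21 = 24.

24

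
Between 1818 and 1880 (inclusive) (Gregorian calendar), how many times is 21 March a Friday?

9

Track 21 March's weekday year by year (advancing +1, or +2 across a Feb 29):
  1818: Sat  1819: Sun (+1)  1820: Tue (+2)  1821: Wed (+1)  1822: Thu (+1)
  1823: Fri (+1) ✓  1824: Sun (+2)  1825: Mon (+1)  1826: Tue (+1)  1827: Wed (+1)
  1828: Fri (+2) ✓  1829: Sat (+1)  1830: Sun (+1)  1831: Mon (+1)  … (35 more years) …
  1867: Thu (+1)  1868: Sat (+2)  1869: Sun (+1)  1870: Mon (+1)  1871: Tue (+1)
  1872: Thu (+2)  1873: Fri (+1) ✓  1874: Sat (+1)  1875: Sun (+1)  1876: Tue (+2)
  1877: Wed (+1)  1878: Thu (+1)  1879: Fri (+1) ✓  1880: Sun (+2)
Friday years: 1823, 1828, 1834, 1845, 1851, 1856, 1862, 1873, 1879 — 9 in total.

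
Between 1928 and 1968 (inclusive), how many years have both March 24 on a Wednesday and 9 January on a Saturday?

Check each year's weekday for March 24 and 9 January:
  1928: Sat/Mon  1929: Sun/Wed  1930: Mon/Thu  1931: Tue/Fri  1932: Thu/Sat  1933: Fri/Mon  1934: Sat/Tue  1935: Sun/Wed  1936: Tue/Thu  1937: Wed/Sat ✓  1938: Thu/Sun  1939: Fri/Mon  1940: Sun/Tue  1941: Mon/Thu  …(13 more)…  1955: Thu/Sun  1956: Sat/Mon  1957: Sun/Wed  1958: Mon/Thu  1959: Tue/Fri  1960: Thu/Sat  1961: Fri/Mon  1962: Sat/Tue  1963: Sun/Wed  1964: Tue/Thu  1965: Wed/Sat ✓  1966: Thu/Sun  1967: Fri/Mon  1968: Sun/Tue
Both conditions hold in: 1937, 1943, 1954, 1965 — 4.

4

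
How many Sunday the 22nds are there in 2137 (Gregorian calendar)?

Check the 22nd of each month of 2137: Jan 22: Tue, Feb 22: Fri, Mar 22: Fri, Apr 22: Mon, May 22: Wed, Jun 22: Sat, Jul 22: Mon, Aug 22: Thu, Sep 22: Sun, Oct 22: Tue, Nov 22: Fri, Dec 22: Sun.
Sunday occurs in September, December — 2 months.

2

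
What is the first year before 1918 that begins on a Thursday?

Jan 1 advances by 2 weekdays after a leap year and by 1 after a common year.
1918: Jan 1 is Tuesday.
1917: Monday
1916: Saturday (leap)
1915: Friday
1914: Thursday
1914 begins on a Thursday

1914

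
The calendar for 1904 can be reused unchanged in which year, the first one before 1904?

Two years share a calendar iff Jan 1 falls on the same weekday and both are leap or both are common. 1904: Jan 1 is Friday, leap year.
1903: Jan 1 Thursday, common
1902: Jan 1 Wednesday, common
1901: Jan 1 Tuesday, common
1900: Jan 1 Monday, common
1899: Jan 1 Sunday, common
1898: Jan 1 Saturday, common
1897: Jan 1 Friday, common
1896: Jan 1 Wednesday, leap
1895: Jan 1 Tuesday, common
1894: Jan 1 Monday, common
1893: Jan 1 Sunday, common
1892: Jan 1 Friday, leap
1892 matches on both conditions.

1892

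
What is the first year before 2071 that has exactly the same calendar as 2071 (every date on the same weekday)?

Two years share a calendar iff Jan 1 falls on the same weekday and both are leap or both are common. 2071: Jan 1 is Thursday, common year.
2070: Jan 1 Wednesday, common
2069: Jan 1 Tuesday, common
2068: Jan 1 Sunday, leap
2067: Jan 1 Saturday, common
2066: Jan 1 Friday, common
2065: Jan 1 Thursday, common
2065 matches on both conditions.

2065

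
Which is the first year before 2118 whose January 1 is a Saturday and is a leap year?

2084

Jan 1 advances by 2 weekdays after a leap year and by 1 after a common year.
2118: Jan 1 is Saturday.
2117: Friday
2116: Wednesday (leap)
2115: Tuesday
2114: Monday
2113: Sunday
2112: Friday (leap)
2111: Thursday
2110: Wednesday
2109: Tuesday
2108: Sunday (leap)
2107: Saturday
2106: Friday
2105: Thursday
2104: Tuesday (leap)
2103: Monday
2102: Sunday
2101: Saturday
2100: Friday
2099: Thursday
2098: Wednesday
2097: Tuesday
2096: Sunday (leap)
2095: Saturday
2094: Friday
2093: Thursday
2092: Tuesday (leap)
2091: Monday
2090: Sunday
2089: Saturday
2088: Thursday (leap)
2087: Wednesday
2086: Tuesday
2085: Monday
2084: Saturday (leap)
2084 begins on a Saturday and is a leap year.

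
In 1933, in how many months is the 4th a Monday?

Check the 4th of each month of 1933: Jan 4: Wed, Feb 4: Sat, Mar 4: Sat, Apr 4: Tue, May 4: Thu, Jun 4: Sun, Jul 4: Tue, Aug 4: Fri, Sep 4: Mon, Oct 4: Wed, Nov 4: Sat, Dec 4: Mon.
Monday occurs in September, December — 2 months.

2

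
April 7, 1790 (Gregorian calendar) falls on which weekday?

Wednesday

January 1, 1790 is a Friday.
April 7 is day 97 of the year, i.e. 96 days after Jan 1.
96 mod 7 = 5, so advance 5 weekdays from Friday: Wednesday.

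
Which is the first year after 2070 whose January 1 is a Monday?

2074

Jan 1 advances by 2 weekdays after a leap year and by 1 after a common year.
2070: Jan 1 is Wednesday.
2071: Thursday
2072: Friday (leap)
2073: Sunday
2074: Monday
2074 begins on a Monday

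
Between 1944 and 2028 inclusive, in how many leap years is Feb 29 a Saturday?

Leap years in 1944–2028: 22 of them.
Feb 29 weekday advances by 5 (mod 7) from one leap year to the next four years later (or differs when a century non-leap intervenes).
Leap-day weekdays: 1944:Tue 1948:Sun 1952:Fri 1956:Wed 1960:Mon 1964:Sat✓ 1968:Thu 1972:Tue 1976:Sun 1980:Fri 1984:Wed 1988:Mon 1992:Sat✓ 1996:Thu 2000:Tue 2004:Sun 2008:Fri 2012:Wed 2016:Mon 2020:Sat✓ 2024:Thu 2028:Tue
Saturday: 1964, 1992, 2020 → 3.

3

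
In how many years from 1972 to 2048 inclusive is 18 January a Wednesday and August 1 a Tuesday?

8

Check each year's weekday for 18 January and August 1:
  1972: Tue/Tue  1973: Thu/Wed  1974: Fri/Thu  1975: Sat/Fri  1976: Sun/Sun  1977: Tue/Mon  1978: Wed/Tue ✓  1979: Thu/Wed  1980: Fri/Fri  1981: Sun/Sat  1982: Mon/Sun  1983: Tue/Mon  1984: Wed/Wed  1985: Fri/Thu  …(49 more)…  2035: Thu/Wed  2036: Fri/Fri  2037: Sun/Sat  2038: Mon/Sun  2039: Tue/Mon  2040: Wed/Wed  2041: Fri/Thu  2042: Sat/Fri  2043: Sun/Sat  2044: Mon/Mon  2045: Wed/Tue ✓  2046: Thu/Wed  2047: Fri/Thu  2048: Sat/Sat
Both conditions hold in: 1978, 1989, 1995, 2006, 2017, 2023, 2034, 2045 — 8.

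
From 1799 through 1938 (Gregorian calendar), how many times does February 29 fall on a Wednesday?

Leap years in 1799–1938: 33 of them.
Feb 29 weekday advances by 5 (mod 7) from one leap year to the next four years later (or differs when a century non-leap intervenes).
Leap-day weekdays: 1804:Wed✓ 1808:Mon 1812:Sat 1816:Thu 1820:Tue 1824:Sun 1828:Fri 1832:Wed✓ 1836:Mon 1840:Sat 1844:Thu 1848:Tue 1852:Sun …(7 more)… 1884:Fri 1888:Wed✓ 1892:Mon 1896:Sat 1904:Mon 1908:Sat 1912:Thu 1916:Tue 1920:Sun 1924:Fri 1928:Wed✓ 1932:Mon 1936:Sat
Wednesday: 1804, 1832, 1860, 1888, 1928 → 5.

5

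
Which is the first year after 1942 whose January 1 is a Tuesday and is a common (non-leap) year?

Jan 1 advances by 2 weekdays after a leap year and by 1 after a common year.
1942: Jan 1 is Thursday.
1943: Friday
1944: Saturday (leap)
1945: Monday
1946: Tuesday
1946 begins on a Tuesday and is a common year.

1946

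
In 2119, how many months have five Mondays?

4

A month of length L has five Mondays iff its first Monday is on day ≤ L−28 (so day 1–3 in a 31-day month, 1–2 in a 30-day month, day 1 in a leap February).
Checking each month of 2119: Jan starts Sun (31d) ✓; Feb starts Wed (28d); Mar starts Wed (31d); Apr starts Sat (30d); May starts Mon (31d) ✓; Jun starts Thu (30d); Jul starts Sat (31d) ✓; Aug starts Tue (31d); Sep starts Fri (30d); Oct starts Sun (31d) ✓; Nov starts Wed (30d); Dec starts Fri (31d).
Five-Monday months: January, May, July, October → 4.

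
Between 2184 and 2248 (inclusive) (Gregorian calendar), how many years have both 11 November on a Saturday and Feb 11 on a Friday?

2

Check each year's weekday for 11 November and Feb 11:
  2184: Thu/Wed  2185: Fri/Fri  2186: Sat/Sat  2187: Sun/Sun  2188: Tue/Mon  2189: Wed/Wed  2190: Thu/Thu  2191: Fri/Fri  2192: Sun/Sat  2193: Mon/Mon  2194: Tue/Tue  2195: Wed/Wed  2196: Fri/Thu  2197: Sat/Sat  …(37 more)…  2235: Wed/Wed  2236: Fri/Thu  2237: Sat/Sat  2238: Sun/Sun  2239: Mon/Mon  2240: Wed/Tue  2241: Thu/Thu  2242: Fri/Fri  2243: Sat/Sat  2244: Mon/Sun  2245: Tue/Tue  2246: Wed/Wed  2247: Thu/Thu  2248: Sat/Fri ✓
Both conditions hold in: 2220, 2248 — 2.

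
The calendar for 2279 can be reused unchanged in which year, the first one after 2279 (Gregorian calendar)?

2290

Two years share a calendar iff Jan 1 falls on the same weekday and both are leap or both are common. 2279: Jan 1 is Wednesday, common year.
2280: Jan 1 Thursday, leap
2281: Jan 1 Saturday, common
2282: Jan 1 Sunday, common
2283: Jan 1 Monday, common
2284: Jan 1 Tuesday, leap
2285: Jan 1 Thursday, common
2286: Jan 1 Friday, common
2287: Jan 1 Saturday, common
2288: Jan 1 Sunday, leap
2289: Jan 1 Tuesday, common
2290: Jan 1 Wednesday, common
2290 matches on both conditions.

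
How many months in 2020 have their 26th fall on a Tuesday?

Check the 26th of each month of 2020: Jan 26: Sun, Feb 26: Wed, Mar 26: Thu, Apr 26: Sun, May 26: Tue, Jun 26: Fri, Jul 26: Sun, Aug 26: Wed, Sep 26: Sat, Oct 26: Mon, Nov 26: Thu, Dec 26: Sat.
Tuesday occurs in May — 1 month.

1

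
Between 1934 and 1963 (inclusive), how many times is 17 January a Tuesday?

Track 17 January's weekday year by year (advancing +1, or +2 across a Feb 29):
  1934: Wed  1935: Thu (+1)  1936: Fri (+1)  1937: Sun (+2)  1938: Mon (+1)
  1939: Tue (+1) ✓  1940: Wed (+1)  1941: Fri (+2)  1942: Sat (+1)  1943: Sun (+1)
  1944: Mon (+1)  1945: Wed (+2)  1946: Thu (+1)  1947: Fri (+1)  1948: Sat (+1)
  1949: Mon (+2)  1950: Tue (+1) ✓  1951: Wed (+1)  1952: Thu (+1)  1953: Sat (+2)
  1954: Sun (+1)  1955: Mon (+1)  1956: Tue (+1) ✓  1957: Thu (+2)  1958: Fri (+1)
  1959: Sat (+1)  1960: Sun (+1)  1961: Tue (+2) ✓  1962: Wed (+1)  1963: Thu (+1)
Tuesday years: 1939, 1950, 1956, 1961 — 4 in total.

4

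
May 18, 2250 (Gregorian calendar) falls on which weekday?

January 1, 2250 is a Tuesday.
May 18 is day 138 of the year, i.e. 137 days after Jan 1.
137 mod 7 = 4, so advance 4 weekdays from Tuesday: Saturday.

Saturday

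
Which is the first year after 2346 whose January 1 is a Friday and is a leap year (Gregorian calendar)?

Jan 1 advances by 2 weekdays after a leap year and by 1 after a common year.
2346: Jan 1 is Tuesday.
2347: Wednesday
2348: Thursday (leap)
2349: Saturday
2350: Sunday
2351: Monday
2352: Tuesday (leap)
2353: Thursday
2354: Friday
2355: Saturday
2356: Sunday (leap)
2357: Tuesday
2358: Wednesday
2359: Thursday
2360: Friday (leap)
2360 begins on a Friday and is a leap year.

2360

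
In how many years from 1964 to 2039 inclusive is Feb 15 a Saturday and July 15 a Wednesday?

3

Check each year's weekday for Feb 15 and July 15:
  1964: Sat/Wed ✓  1965: Mon/Thu  1966: Tue/Fri  1967: Wed/Sat  1968: Thu/Mon  1969: Sat/Tue  1970: Sun/Wed  1971: Mon/Thu  1972: Tue/Sat  1973: Thu/Sun  1974: Fri/Mon  1975: Sat/Tue  1976: Sun/Thu  1977: Tue/Fri  …(48 more)…  2026: Sun/Wed  2027: Mon/Thu  2028: Tue/Sat  2029: Thu/Sun  2030: Fri/Mon  2031: Sat/Tue  2032: Sun/Thu  2033: Tue/Fri  2034: Wed/Sat  2035: Thu/Sun  2036: Fri/Tue  2037: Sun/Wed  2038: Mon/Thu  2039: Tue/Fri
Both conditions hold in: 1964, 1992, 2020 — 3.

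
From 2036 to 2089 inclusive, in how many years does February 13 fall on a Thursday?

8

Track February 13's weekday year by year (advancing +1, or +2 across a Feb 29):
  2036: Wed  2037: Fri (+2)  2038: Sat (+1)  2039: Sun (+1)  2040: Mon (+1)
  2041: Wed (+2)  2042: Thu (+1) ✓  2043: Fri (+1)  2044: Sat (+1)  2045: Mon (+2)
  2046: Tue (+1)  2047: Wed (+1)  2048: Thu (+1) ✓  2049: Sat (+2)  … (26 more years) …
  2076: Thu (+1) ✓  2077: Sat (+2)  2078: Sun (+1)  2079: Mon (+1)  2080: Tue (+1)
  2081: Thu (+2) ✓  2082: Fri (+1)  2083: Sat (+1)  2084: Sun (+1)  2085: Tue (+2)
  2086: Wed (+1)  2087: Thu (+1) ✓  2088: Fri (+1)  2089: Sun (+2)
Thursday years: 2042, 2048, 2053, 2059, 2070, 2076, 2081, 2087 — 8 in total.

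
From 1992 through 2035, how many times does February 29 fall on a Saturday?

2

Leap years in 1992–2035: 11 of them.
Feb 29 weekday advances by 5 (mod 7) from one leap year to the next four years later (or differs when a century non-leap intervenes).
Leap-day weekdays: 1992:Sat✓ 1996:Thu 2000:Tue 2004:Sun 2008:Fri 2012:Wed 2016:Mon 2020:Sat✓ 2024:Thu 2028:Tue 2032:Sun
Saturday: 1992, 2020 → 2.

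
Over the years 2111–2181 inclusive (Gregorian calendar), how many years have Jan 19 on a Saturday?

Track Jan 19's weekday year by year (advancing +1, or +2 across a Feb 29):
  2111: Mon  2112: Tue (+1)  2113: Thu (+2)  2114: Fri (+1)  2115: Sat (+1) ✓
  2116: Sun (+1)  2117: Tue (+2)  2118: Wed (+1)  2119: Thu (+1)  2120: Fri (+1)
  2121: Sun (+2)  2122: Mon (+1)  2123: Tue (+1)  2124: Wed (+1)  … (43 more years) …
  2168: Tue (+1)  2169: Thu (+2)  2170: Fri (+1)  2171: Sat (+1) ✓  2172: Sun (+1)
  2173: Tue (+2)  2174: Wed (+1)  2175: Thu (+1)  2176: Fri (+1)  2177: Sun (+2)
  2178: Mon (+1)  2179: Tue (+1)  2180: Wed (+1)  2181: Fri (+2)
Saturday years: 2115, 2126, 2132, 2137, 2143, 2154, 2160, 2165, 2171 — 9 in total.

9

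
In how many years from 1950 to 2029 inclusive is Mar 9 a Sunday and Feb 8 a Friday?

3

Check each year's weekday for Mar 9 and Feb 8:
  1950: Thu/Wed  1951: Fri/Thu  1952: Sun/Fri ✓  1953: Mon/Sun  1954: Tue/Mon  1955: Wed/Tue  1956: Fri/Wed  1957: Sat/Fri  1958: Sun/Sat  1959: Mon/Sun  1960: Wed/Mon  1961: Thu/Wed  1962: Fri/Thu  1963: Sat/Fri  …(52 more)…  2016: Wed/Mon  2017: Thu/Wed  2018: Fri/Thu  2019: Sat/Fri  2020: Mon/Sat  2021: Tue/Mon  2022: Wed/Tue  2023: Thu/Wed  2024: Sat/Thu  2025: Sun/Sat  2026: Mon/Sun  2027: Tue/Mon  2028: Thu/Tue  2029: Fri/Thu
Both conditions hold in: 1952, 1980, 2008 — 3.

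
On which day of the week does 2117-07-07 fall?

January 1, 2117 is a Friday.
July 7 is day 188 of the year, i.e. 187 days after Jan 1.
187 mod 7 = 5, so advance 5 weekdays from Friday: Wednesday.

Wednesday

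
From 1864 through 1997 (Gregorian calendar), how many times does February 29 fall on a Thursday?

Leap years in 1864–1997: 33 of them.
Feb 29 weekday advances by 5 (mod 7) from one leap year to the next four years later (or differs when a century non-leap intervenes).
Leap-day weekdays: 1864:Mon 1868:Sat 1872:Thu✓ 1876:Tue 1880:Sun 1884:Fri 1888:Wed 1892:Mon 1896:Sat 1904:Mon 1908:Sat 1912:Thu✓ 1916:Tue …(7 more)… 1948:Sun 1952:Fri 1956:Wed 1960:Mon 1964:Sat 1968:Thu✓ 1972:Tue 1976:Sun 1980:Fri 1984:Wed 1988:Mon 1992:Sat 1996:Thu✓
Thursday: 1872, 1912, 1940, 1968, 1996 → 5.

5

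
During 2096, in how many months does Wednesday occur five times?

A month of length L has five Wednesdays iff its first Wednesday is on day ≤ L−28 (so day 1–3 in a 31-day month, 1–2 in a 30-day month, day 1 in a leap February).
Checking each month of 2096: Jan starts Sun (31d); Feb starts Wed (29d) ✓; Mar starts Thu (31d); Apr starts Sun (30d); May starts Tue (31d) ✓; Jun starts Fri (30d); Jul starts Sun (31d); Aug starts Wed (31d) ✓; Sep starts Sat (30d); Oct starts Mon (31d) ✓; Nov starts Thu (30d); Dec starts Sat (31d).
Five-Wednesday months: February, May, August, October → 4.

4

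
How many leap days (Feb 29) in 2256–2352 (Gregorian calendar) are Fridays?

4

Leap years in 2256–2352: 24 of them.
Feb 29 weekday advances by 5 (mod 7) from one leap year to the next four years later (or differs when a century non-leap intervenes).
Leap-day weekdays: 2256:Fri✓ 2260:Wed 2264:Mon 2268:Sat 2272:Thu 2276:Tue 2280:Sun 2284:Fri✓ 2288:Wed 2292:Mon 2296:Sat 2304:Mon 2308:Sat 2312:Thu 2316:Tue 2320:Sun 2324:Fri✓ 2328:Wed 2332:Mon 2336:Sat 2340:Thu 2344:Tue 2348:Sun 2352:Fri✓
Friday: 2256, 2284, 2324, 2352 → 4.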